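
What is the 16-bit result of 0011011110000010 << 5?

Original: 0011011110000010 (decimal 14210)
Shift left by 5 positions
Append 5 zeros on the right and drop the 5 high bits that overflow the 16-bit width
Result: 1111000001000000 (decimal 61504)
Equivalent: 14210 << 5 = 14210 × 2^5 = 454720, truncated to 16 bits = 61504



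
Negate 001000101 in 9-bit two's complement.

Original: 001000101
Step 1 - Invert all bits: 110111010
Step 2 - Add 1: 110111011
Verification: 001000101 + 110111011 = 1000000000; discarding the end carry (carry out of the top bit) leaves the 9-bit value 000000000, as required for x + (-x)



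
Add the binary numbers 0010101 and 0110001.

Add column by column from the right: bit + bit + carry-in; write the sum mod 2, carry 1 when the sum is 2 or 3.
carry:  1100010
        0010101
+       0110001
---------------
       01000110
(the carry out of the leftmost column, 0, becomes the leading bit)
Decimal check:
  0010101 = 16 + 4 + 1 = 21
  0110001 = 32 + 16 + 1 = 49
  21 + 49 = 70, and 01000110 = 64 + 4 + 2 = 70 ✓



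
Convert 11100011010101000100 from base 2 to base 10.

Sum of powers of 2 for each 1-bit:
2^2 + 2^6 + 2^8 + 2^10 + 2^12 + 2^13 + 2^17 + 2^18 + 2^19
= 4 + 64 + 256 + 1024 + 4096 + 8192 + 131072 + 262144 + 524288
= 931140



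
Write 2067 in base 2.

Using repeated division by 2:
2067 ÷ 2 = 1033 remainder 1
1033 ÷ 2 = 516 remainder 1
516 ÷ 2 = 258 remainder 0
258 ÷ 2 = 129 remainder 0
129 ÷ 2 = 64 remainder 1
64 ÷ 2 = 32 remainder 0
32 ÷ 2 = 16 remainder 0
16 ÷ 2 = 8 remainder 0
8 ÷ 2 = 4 remainder 0
4 ÷ 2 = 2 remainder 0
2 ÷ 2 = 1 remainder 0
1 ÷ 2 = 0 remainder 1
Reading remainders bottom to top: 100000010011



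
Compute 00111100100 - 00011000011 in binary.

Method 1 - Direct subtraction (column by column from the right: bit − bit − borrow-in; if negative, add 2 and borrow 1 from the next column):
borrow: 00000000110
        00111100100
-       00011000011
-------------------
        00100100001

Method 2 - Add two's complement:
Two's complement of 00011000011: invert → 11100111100, add 1 → 11100111101
  00111100100
+ 11100111101
-------------
 100100100001  (end carry out of the top bit = 1)
Discarding the end carry: 00100100001
Decimal check:
  00111100100 = 256 + 128 + 64 + 32 + 4 = 484
  00011000011 = 128 + 64 + 2 + 1 = 195
  484 - 195 = 289, and 00100100001 = 256 + 32 + 1 = 289 ✓



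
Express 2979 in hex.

Using repeated division by 16 (digits 10–15 are A–F):
2979 ÷ 16 = 186 remainder 3
186 ÷ 16 = 11 remainder 10 (A)
11 ÷ 16 = 0 remainder 11 (B)
Reading remainders bottom to top: BA3



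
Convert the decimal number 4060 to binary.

Using repeated division by 2:
4060 ÷ 2 = 2030 remainder 0
2030 ÷ 2 = 1015 remainder 0
1015 ÷ 2 = 507 remainder 1
507 ÷ 2 = 253 remainder 1
253 ÷ 2 = 126 remainder 1
126 ÷ 2 = 63 remainder 0
63 ÷ 2 = 31 remainder 1
31 ÷ 2 = 15 remainder 1
15 ÷ 2 = 7 remainder 1
7 ÷ 2 = 3 remainder 1
3 ÷ 2 = 1 remainder 1
1 ÷ 2 = 0 remainder 1
Reading remainders bottom to top: 111111011100



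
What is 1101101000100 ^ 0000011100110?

XOR: 1 when bits differ
  1101101000100
^ 0000011100110
---------------
  1101110100010
Decimal: 6980 ^ 230 = 7074



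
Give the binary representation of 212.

Using repeated division by 2:
212 ÷ 2 = 106 remainder 0
106 ÷ 2 = 53 remainder 0
53 ÷ 2 = 26 remainder 1
26 ÷ 2 = 13 remainder 0
13 ÷ 2 = 6 remainder 1
6 ÷ 2 = 3 remainder 0
3 ÷ 2 = 1 remainder 1
1 ÷ 2 = 0 remainder 1
Reading remainders bottom to top: 11010100



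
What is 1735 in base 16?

Using repeated division by 16 (digits 10–15 are A–F):
1735 ÷ 16 = 108 remainder 7
108 ÷ 16 = 6 remainder 12 (C)
6 ÷ 16 = 0 remainder 6
Reading remainders bottom to top: 6C7



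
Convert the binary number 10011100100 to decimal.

Sum of powers of 2 for each 1-bit:
2^2 + 2^5 + 2^6 + 2^7 + 2^10
= 4 + 32 + 64 + 128 + 1024
= 1252



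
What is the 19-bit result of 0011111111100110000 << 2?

Original: 0011111111100110000 (decimal 130864)
Shift left by 2 positions
Append 2 zeros on the right
Result: 1111111110011000000 (decimal 523456)
Equivalent: 130864 << 2 = 130864 × 2^2 = 523456



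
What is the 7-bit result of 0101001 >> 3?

Original: 0101001 (decimal 41)
Shift right by 3 positions
Drop the 3 low bits; fill with zeros on the left
Result: 0000101 (decimal 5)
Equivalent: 41 >> 3 = 41 ÷ 2^3 = 5



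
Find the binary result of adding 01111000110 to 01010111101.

Add column by column from the right: bit + bit + carry-in; write the sum mod 2, carry 1 when the sum is 2 or 3.
carry:  11111111000
        01111000110
+       01010111101
-------------------
       011010000011
(the carry out of the leftmost column, 0, becomes the leading bit)
Decimal check:
  01111000110 = 512 + 256 + 128 + 64 + 4 + 2 = 966
  01010111101 = 512 + 128 + 32 + 16 + 8 + 4 + 1 = 701
  966 + 701 = 1667, and 011010000011 = 1024 + 512 + 128 + 2 + 1 = 1667 ✓



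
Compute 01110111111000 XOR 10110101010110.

XOR: 1 when bits differ
  01110111111000
^ 10110101010110
----------------
  11000010101110
Decimal: 7672 ^ 11606 = 12462



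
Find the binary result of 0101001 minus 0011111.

Method 1 - Direct subtraction (column by column from the right: bit − bit − borrow-in; if negative, add 2 and borrow 1 from the next column):
borrow: 0111100
        0101001
-       0011111
---------------
        0001010

Method 2 - Add two's complement:
Two's complement of 0011111: invert → 1100000, add 1 → 1100001
  0101001
+ 1100001
---------
 10001010  (end carry out of the top bit = 1)
Discarding the end carry: 0001010
Decimal check:
  0101001 = 32 + 8 + 1 = 41
  0011111 = 16 + 8 + 4 + 2 + 1 = 31
  41 - 31 = 10, and 0001010 = 8 + 2 = 10 ✓



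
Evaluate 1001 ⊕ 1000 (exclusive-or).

XOR: 1 when bits differ
  1001
^ 1000
------
  0001
Decimal: 9 ^ 8 = 1



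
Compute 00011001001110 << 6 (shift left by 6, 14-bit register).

Original: 00011001001110 (decimal 1614)
Shift left by 6 positions
Append 6 zeros on the right and drop the 6 high bits that overflow the 14-bit width
Result: 01001110000000 (decimal 4992)
Equivalent: 1614 << 6 = 1614 × 2^6 = 103296, truncated to 14 bits = 4992



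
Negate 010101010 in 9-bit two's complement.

Original: 010101010
Step 1 - Invert all bits: 101010101
Step 2 - Add 1: 101010110
Verification: 010101010 + 101010110 = 1000000000; discarding the end carry (carry out of the top bit) leaves the 9-bit value 000000000, as required for x + (-x)



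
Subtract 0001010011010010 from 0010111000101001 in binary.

Method 1 - Direct subtraction (column by column from the right: bit − bit − borrow-in; if negative, add 2 and borrow 1 from the next column):
borrow: 0010001110101100
        0010111000101001
-       0001010011010010
------------------------
        0001100101010111

Method 2 - Add two's complement:
Two's complement of 0001010011010010: invert → 1110101100101101, add 1 → 1110101100101110
  0010111000101001
+ 1110101100101110
------------------
 10001100101010111  (end carry out of the top bit = 1)
Discarding the end carry: 0001100101010111
Decimal check:
  0010111000101001 = 8192 + 2048 + 1024 + 512 + 32 + 8 + 1 = 11817
  0001010011010010 = 4096 + 1024 + 128 + 64 + 16 + 2 = 5330
  11817 - 5330 = 6487, and 0001100101010111 = 4096 + 2048 + 256 + 64 + 16 + 4 + 2 + 1 = 6487 ✓



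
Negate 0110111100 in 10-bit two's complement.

Original: 0110111100
Step 1 - Invert all bits: 1001000011
Step 2 - Add 1: 1001000100
Verification: 0110111100 + 1001000100 = 10000000000; discarding the end carry (carry out of the top bit) leaves the 10-bit value 0000000000, as required for x + (-x)



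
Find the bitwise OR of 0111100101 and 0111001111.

OR: 1 when either bit is 1
  0111100101
| 0111001111
------------
  0111101111
Decimal: 485 | 463 = 495



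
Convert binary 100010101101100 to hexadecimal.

Group into 4-bit nibbles from right:
  0100 = 4
  0101 = 5
  0110 = 6
  1100 = C
Result: 456C



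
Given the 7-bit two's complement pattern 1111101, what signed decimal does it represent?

Binary: 1111101
Sign bit: 1 (negative)
Invert: 0000010
Add 1:  0000011
Magnitude: 0000011 = 2 + 1 = 3
Value: -3



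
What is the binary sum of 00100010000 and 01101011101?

Add column by column from the right: bit + bit + carry-in; write the sum mod 2, carry 1 when the sum is 2 or 3.
carry:  11000100000
        00100010000
+       01101011101
-------------------
       010001101101
(the carry out of the leftmost column, 0, becomes the leading bit)
Decimal check:
  00100010000 = 256 + 16 = 272
  01101011101 = 512 + 256 + 64 + 16 + 8 + 4 + 1 = 861
  272 + 861 = 1133, and 010001101101 = 1024 + 64 + 32 + 8 + 4 + 1 = 1133 ✓



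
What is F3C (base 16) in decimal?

Expand by place value (powers of 16):
Digit values: F = 15, C = 12
F3C = 15 × 16^2 + 3 × 16^1 + 12 × 16^0
= 15 × 256 + 3 × 16 + 12 × 1
= 3840 + 48 + 12
= 3900



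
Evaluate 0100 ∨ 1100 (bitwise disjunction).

OR: 1 when either bit is 1
  0100
| 1100
------
  1100
Decimal: 4 | 12 = 12



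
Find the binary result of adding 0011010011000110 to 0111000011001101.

Add column by column from the right: bit + bit + carry-in; write the sum mod 2, carry 1 when the sum is 2 or 3.
carry:  1110000110011000
        0011010011000110
+       0111000011001101
------------------------
       01010010110010011
(the carry out of the leftmost column, 0, becomes the leading bit)
Decimal check:
  0011010011000110 = 8192 + 4096 + 1024 + 128 + 64 + 4 + 2 = 13510
  0111000011001101 = 16384 + 8192 + 4096 + 128 + 64 + 8 + 4 + 1 = 28877
  13510 + 28877 = 42387, and 01010010110010011 = 32768 + 8192 + 1024 + 256 + 128 + 16 + 2 + 1 = 42387 ✓



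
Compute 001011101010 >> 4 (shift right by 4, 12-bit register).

Original: 001011101010 (decimal 746)
Shift right by 4 positions
Drop the 4 low bits; fill with zeros on the left
Result: 000000101110 (decimal 46)
Equivalent: 746 >> 4 = 746 ÷ 2^4 = 46



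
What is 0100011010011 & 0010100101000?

AND: 1 only when both bits are 1
  0100011010011
& 0010100101000
---------------
  0000000000000
Decimal: 2259 & 1320 = 0



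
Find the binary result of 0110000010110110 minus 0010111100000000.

Method 1 - Direct subtraction (column by column from the right: bit − bit − borrow-in; if negative, add 2 and borrow 1 from the next column):
borrow: 0111111000000000
        0110000010110110
-       0010111100000000
------------------------
        0011000110110110

Method 2 - Add two's complement:
Two's complement of 0010111100000000: invert → 1101000011111111, add 1 → 1101000100000000
  0110000010110110
+ 1101000100000000
------------------
 10011000110110110  (end carry out of the top bit = 1)
Discarding the end carry: 0011000110110110
Decimal check:
  0110000010110110 = 16384 + 8192 + 128 + 32 + 16 + 4 + 2 = 24758
  0010111100000000 = 8192 + 2048 + 1024 + 512 + 256 = 12032
  24758 - 12032 = 12726, and 0011000110110110 = 8192 + 4096 + 256 + 128 + 32 + 16 + 4 + 2 = 12726 ✓



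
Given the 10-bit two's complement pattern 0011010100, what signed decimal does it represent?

Binary: 0011010100
Sign bit: 0 (non-negative)
Read directly as an unsigned value:
0011010100 = 128 + 64 + 16 + 4 = 212
Value: 212



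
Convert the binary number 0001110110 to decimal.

Sum of powers of 2 for each 1-bit:
2^1 + 2^2 + 2^4 + 2^5 + 2^6
= 2 + 4 + 16 + 32 + 64
= 118



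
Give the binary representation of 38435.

Using repeated division by 2:
38435 ÷ 2 = 19217 remainder 1
19217 ÷ 2 = 9608 remainder 1
9608 ÷ 2 = 4804 remainder 0
4804 ÷ 2 = 2402 remainder 0
2402 ÷ 2 = 1201 remainder 0
1201 ÷ 2 = 600 remainder 1
600 ÷ 2 = 300 remainder 0
300 ÷ 2 = 150 remainder 0
150 ÷ 2 = 75 remainder 0
75 ÷ 2 = 37 remainder 1
37 ÷ 2 = 18 remainder 1
18 ÷ 2 = 9 remainder 0
9 ÷ 2 = 4 remainder 1
4 ÷ 2 = 2 remainder 0
2 ÷ 2 = 1 remainder 0
1 ÷ 2 = 0 remainder 1
Reading remainders bottom to top: 1001011000100011



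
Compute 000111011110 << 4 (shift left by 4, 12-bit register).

Original: 000111011110 (decimal 478)
Shift left by 4 positions
Append 4 zeros on the right and drop the 4 high bits that overflow the 12-bit width
Result: 110111100000 (decimal 3552)
Equivalent: 478 << 4 = 478 × 2^4 = 7648, truncated to 12 bits = 3552



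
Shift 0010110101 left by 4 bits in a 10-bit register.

Original: 0010110101 (decimal 181)
Shift left by 4 positions
Append 4 zeros on the right and drop the 4 high bits that overflow the 10-bit width
Result: 1101010000 (decimal 848)
Equivalent: 181 << 4 = 181 × 2^4 = 2896, truncated to 10 bits = 848



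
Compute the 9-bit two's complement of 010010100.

Original: 010010100
Step 1 - Invert all bits: 101101011
Step 2 - Add 1: 101101100
Verification: 010010100 + 101101100 = 1000000000; discarding the end carry (carry out of the top bit) leaves the 9-bit value 000000000, as required for x + (-x)



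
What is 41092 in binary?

Using repeated division by 2:
41092 ÷ 2 = 20546 remainder 0
20546 ÷ 2 = 10273 remainder 0
10273 ÷ 2 = 5136 remainder 1
5136 ÷ 2 = 2568 remainder 0
2568 ÷ 2 = 1284 remainder 0
1284 ÷ 2 = 642 remainder 0
642 ÷ 2 = 321 remainder 0
321 ÷ 2 = 160 remainder 1
160 ÷ 2 = 80 remainder 0
80 ÷ 2 = 40 remainder 0
40 ÷ 2 = 20 remainder 0
20 ÷ 2 = 10 remainder 0
10 ÷ 2 = 5 remainder 0
5 ÷ 2 = 2 remainder 1
2 ÷ 2 = 1 remainder 0
1 ÷ 2 = 0 remainder 1
Reading remainders bottom to top: 1010000010000100



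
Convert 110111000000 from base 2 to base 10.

Sum of powers of 2 for each 1-bit:
2^6 + 2^7 + 2^8 + 2^10 + 2^11
= 64 + 128 + 256 + 1024 + 2048
= 3520



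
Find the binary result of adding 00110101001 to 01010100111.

Add column by column from the right: bit + bit + carry-in; write the sum mod 2, carry 1 when the sum is 2 or 3.
carry:  11101011110
        00110101001
+       01010100111
-------------------
       010001010000
(the carry out of the leftmost column, 0, becomes the leading bit)
Decimal check:
  00110101001 = 256 + 128 + 32 + 8 + 1 = 425
  01010100111 = 512 + 128 + 32 + 4 + 2 + 1 = 679
  425 + 679 = 1104, and 010001010000 = 1024 + 64 + 16 = 1104 ✓



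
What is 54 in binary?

Using repeated division by 2:
54 ÷ 2 = 27 remainder 0
27 ÷ 2 = 13 remainder 1
13 ÷ 2 = 6 remainder 1
6 ÷ 2 = 3 remainder 0
3 ÷ 2 = 1 remainder 1
1 ÷ 2 = 0 remainder 1
Reading remainders bottom to top: 110110



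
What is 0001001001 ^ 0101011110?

XOR: 1 when bits differ
  0001001001
^ 0101011110
------------
  0100010111
Decimal: 73 ^ 350 = 279



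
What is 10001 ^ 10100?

XOR: 1 when bits differ
  10001
^ 10100
-------
  00101
Decimal: 17 ^ 20 = 5



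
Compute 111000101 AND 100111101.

AND: 1 only when both bits are 1
  111000101
& 100111101
-----------
  100000101
Decimal: 453 & 317 = 261



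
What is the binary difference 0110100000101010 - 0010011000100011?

Method 1 - Direct subtraction (column by column from the right: bit − bit − borrow-in; if negative, add 2 and borrow 1 from the next column):
borrow: 0000110000001110
        0110100000101010
-       0010011000100011
------------------------
        0100001000000111

Method 2 - Add two's complement:
Two's complement of 0010011000100011: invert → 1101100111011100, add 1 → 1101100111011101
  0110100000101010
+ 1101100111011101
------------------
 10100001000000111  (end carry out of the top bit = 1)
Discarding the end carry: 0100001000000111
Decimal check:
  0110100000101010 = 16384 + 8192 + 2048 + 32 + 8 + 2 = 26666
  0010011000100011 = 8192 + 1024 + 512 + 32 + 2 + 1 = 9763
  26666 - 9763 = 16903, and 0100001000000111 = 16384 + 512 + 4 + 2 + 1 = 16903 ✓



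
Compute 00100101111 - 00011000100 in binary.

Method 1 - Direct subtraction (column by column from the right: bit − bit − borrow-in; if negative, add 2 and borrow 1 from the next column):
borrow: 00110000000
        00100101111
-       00011000100
-------------------
        00001101011

Method 2 - Add two's complement:
Two's complement of 00011000100: invert → 11100111011, add 1 → 11100111100
  00100101111
+ 11100111100
-------------
 100001101011  (end carry out of the top bit = 1)
Discarding the end carry: 00001101011
Decimal check:
  00100101111 = 256 + 32 + 8 + 4 + 2 + 1 = 303
  00011000100 = 128 + 64 + 4 = 196
  303 - 196 = 107, and 00001101011 = 64 + 32 + 8 + 2 + 1 = 107 ✓



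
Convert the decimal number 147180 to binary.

Using repeated division by 2:
147180 ÷ 2 = 73590 remainder 0
73590 ÷ 2 = 36795 remainder 0
36795 ÷ 2 = 18397 remainder 1
18397 ÷ 2 = 9198 remainder 1
9198 ÷ 2 = 4599 remainder 0
4599 ÷ 2 = 2299 remainder 1
2299 ÷ 2 = 1149 remainder 1
1149 ÷ 2 = 574 remainder 1
574 ÷ 2 = 287 remainder 0
287 ÷ 2 = 143 remainder 1
143 ÷ 2 = 71 remainder 1
71 ÷ 2 = 35 remainder 1
35 ÷ 2 = 17 remainder 1
17 ÷ 2 = 8 remainder 1
8 ÷ 2 = 4 remainder 0
4 ÷ 2 = 2 remainder 0
2 ÷ 2 = 1 remainder 0
1 ÷ 2 = 0 remainder 1
Reading remainders bottom to top: 100011111011101100



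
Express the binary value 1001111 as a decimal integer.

Sum of powers of 2 for each 1-bit:
2^0 + 2^1 + 2^2 + 2^3 + 2^6
= 1 + 2 + 4 + 8 + 64
= 79



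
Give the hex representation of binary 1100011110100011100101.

Group into 4-bit nibbles from right:
  0011 = 3
  0001 = 1
  1110 = E
  1000 = 8
  1110 = E
  0101 = 5
Result: 31E8E5



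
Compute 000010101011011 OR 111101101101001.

OR: 1 when either bit is 1
  000010101011011
| 111101101101001
-----------------
  111111101111011
Decimal: 1371 | 31593 = 32635



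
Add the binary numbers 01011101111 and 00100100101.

Add column by column from the right: bit + bit + carry-in; write the sum mod 2, carry 1 when the sum is 2 or 3.
carry:  11111011110
        01011101111
+       00100100101
-------------------
       010000010100
(the carry out of the leftmost column, 0, becomes the leading bit)
Decimal check:
  01011101111 = 512 + 128 + 64 + 32 + 8 + 4 + 2 + 1 = 751
  00100100101 = 256 + 32 + 4 + 1 = 293
  751 + 293 = 1044, and 010000010100 = 1024 + 16 + 4 = 1044 ✓



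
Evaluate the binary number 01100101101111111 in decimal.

Sum of powers of 2 for each 1-bit:
2^0 + 2^1 + 2^2 + 2^3 + 2^4 + 2^5 + 2^6 + 2^8 + 2^9 + 2^11 + 2^14 + 2^15
= 1 + 2 + 4 + 8 + 16 + 32 + 64 + 256 + 512 + 2048 + 16384 + 32768
= 52095



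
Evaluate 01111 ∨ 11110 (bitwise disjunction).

OR: 1 when either bit is 1
  01111
| 11110
-------
  11111
Decimal: 15 | 30 = 31



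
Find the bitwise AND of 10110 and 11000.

AND: 1 only when both bits are 1
  10110
& 11000
-------
  10000
Decimal: 22 & 24 = 16



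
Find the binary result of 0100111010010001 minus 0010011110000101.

Method 1 - Direct subtraction (column by column from the right: bit − bit − borrow-in; if negative, add 2 and borrow 1 from the next column):
borrow: 0100111000011000
        0100111010010001
-       0010011110000101
------------------------
        0010011100001100

Method 2 - Add two's complement:
Two's complement of 0010011110000101: invert → 1101100001111010, add 1 → 1101100001111011
  0100111010010001
+ 1101100001111011
------------------
 10010011100001100  (end carry out of the top bit = 1)
Discarding the end carry: 0010011100001100
Decimal check:
  0100111010010001 = 16384 + 2048 + 1024 + 512 + 128 + 16 + 1 = 20113
  0010011110000101 = 8192 + 1024 + 512 + 256 + 128 + 4 + 1 = 10117
  20113 - 10117 = 9996, and 0010011100001100 = 8192 + 1024 + 512 + 256 + 8 + 4 = 9996 ✓



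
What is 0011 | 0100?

OR: 1 when either bit is 1
  0011
| 0100
------
  0111
Decimal: 3 | 4 = 7



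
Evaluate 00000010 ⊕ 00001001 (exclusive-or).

XOR: 1 when bits differ
  00000010
^ 00001001
----------
  00001011
Decimal: 2 ^ 9 = 11



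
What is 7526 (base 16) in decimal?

Expand by place value (powers of 16):
7526 = 7 × 16^3 + 5 × 16^2 + 2 × 16^1 + 6 × 16^0
= 7 × 4096 + 5 × 256 + 2 × 16 + 6 × 1
= 28672 + 1280 + 32 + 6
= 29990



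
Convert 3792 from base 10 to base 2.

Using repeated division by 2:
3792 ÷ 2 = 1896 remainder 0
1896 ÷ 2 = 948 remainder 0
948 ÷ 2 = 474 remainder 0
474 ÷ 2 = 237 remainder 0
237 ÷ 2 = 118 remainder 1
118 ÷ 2 = 59 remainder 0
59 ÷ 2 = 29 remainder 1
29 ÷ 2 = 14 remainder 1
14 ÷ 2 = 7 remainder 0
7 ÷ 2 = 3 remainder 1
3 ÷ 2 = 1 remainder 1
1 ÷ 2 = 0 remainder 1
Reading remainders bottom to top: 111011010000



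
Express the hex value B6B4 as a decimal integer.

Expand by place value (powers of 16):
Digit values: B = 11
B6B4 = 11 × 16^3 + 6 × 16^2 + 11 × 16^1 + 4 × 16^0
= 11 × 4096 + 6 × 256 + 11 × 16 + 4 × 1
= 45056 + 1536 + 176 + 4
= 46772



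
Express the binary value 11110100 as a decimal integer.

Sum of powers of 2 for each 1-bit:
2^2 + 2^4 + 2^5 + 2^6 + 2^7
= 4 + 16 + 32 + 64 + 128
= 244



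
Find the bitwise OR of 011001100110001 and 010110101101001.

OR: 1 when either bit is 1
  011001100110001
| 010110101101001
-----------------
  011111101111001
Decimal: 13105 | 11625 = 16249



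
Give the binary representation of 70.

Using repeated division by 2:
70 ÷ 2 = 35 remainder 0
35 ÷ 2 = 17 remainder 1
17 ÷ 2 = 8 remainder 1
8 ÷ 2 = 4 remainder 0
4 ÷ 2 = 2 remainder 0
2 ÷ 2 = 1 remainder 0
1 ÷ 2 = 0 remainder 1
Reading remainders bottom to top: 1000110



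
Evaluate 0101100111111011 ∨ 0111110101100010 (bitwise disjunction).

OR: 1 when either bit is 1
  0101100111111011
| 0111110101100010
------------------
  0111110111111011
Decimal: 23035 | 32098 = 32251



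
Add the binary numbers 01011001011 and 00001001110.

Add column by column from the right: bit + bit + carry-in; write the sum mod 2, carry 1 when the sum is 2 or 3.
carry:  00110011100
        01011001011
+       00001001110
-------------------
       001100011001
(the carry out of the leftmost column, 0, becomes the leading bit)
Decimal check:
  01011001011 = 512 + 128 + 64 + 8 + 2 + 1 = 715
  00001001110 = 64 + 8 + 4 + 2 = 78
  715 + 78 = 793, and 001100011001 = 512 + 256 + 16 + 8 + 1 = 793 ✓



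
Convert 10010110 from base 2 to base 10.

Sum of powers of 2 for each 1-bit:
2^1 + 2^2 + 2^4 + 2^7
= 2 + 4 + 16 + 128
= 150



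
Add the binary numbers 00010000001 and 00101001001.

Add column by column from the right: bit + bit + carry-in; write the sum mod 2, carry 1 when the sum is 2 or 3.
carry:  00000000010
        00010000001
+       00101001001
-------------------
       000111001010
(the carry out of the leftmost column, 0, becomes the leading bit)
Decimal check:
  00010000001 = 128 + 1 = 129
  00101001001 = 256 + 64 + 8 + 1 = 329
  129 + 329 = 458, and 000111001010 = 256 + 128 + 64 + 8 + 2 = 458 ✓



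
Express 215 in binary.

Using repeated division by 2:
215 ÷ 2 = 107 remainder 1
107 ÷ 2 = 53 remainder 1
53 ÷ 2 = 26 remainder 1
26 ÷ 2 = 13 remainder 0
13 ÷ 2 = 6 remainder 1
6 ÷ 2 = 3 remainder 0
3 ÷ 2 = 1 remainder 1
1 ÷ 2 = 0 remainder 1
Reading remainders bottom to top: 11010111



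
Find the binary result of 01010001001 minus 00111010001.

Method 1 - Direct subtraction (column by column from the right: bit − bit − borrow-in; if negative, add 2 and borrow 1 from the next column):
borrow: 01111100000
        01010001001
-       00111010001
-------------------
        00010111000

Method 2 - Add two's complement:
Two's complement of 00111010001: invert → 11000101110, add 1 → 11000101111
  01010001001
+ 11000101111
-------------
 100010111000  (end carry out of the top bit = 1)
Discarding the end carry: 00010111000
Decimal check:
  01010001001 = 512 + 128 + 8 + 1 = 649
  00111010001 = 256 + 128 + 64 + 16 + 1 = 465
  649 - 465 = 184, and 00010111000 = 128 + 32 + 16 + 8 = 184 ✓



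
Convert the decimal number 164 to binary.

Using repeated division by 2:
164 ÷ 2 = 82 remainder 0
82 ÷ 2 = 41 remainder 0
41 ÷ 2 = 20 remainder 1
20 ÷ 2 = 10 remainder 0
10 ÷ 2 = 5 remainder 0
5 ÷ 2 = 2 remainder 1
2 ÷ 2 = 1 remainder 0
1 ÷ 2 = 0 remainder 1
Reading remainders bottom to top: 10100100



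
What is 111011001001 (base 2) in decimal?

Sum of powers of 2 for each 1-bit:
2^0 + 2^3 + 2^6 + 2^7 + 2^9 + 2^10 + 2^11
= 1 + 8 + 64 + 128 + 512 + 1024 + 2048
= 3785



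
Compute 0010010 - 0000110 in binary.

Method 1 - Direct subtraction (column by column from the right: bit − bit − borrow-in; if negative, add 2 and borrow 1 from the next column):
borrow: 0011000
        0010010
-       0000110
---------------
        0001100

Method 2 - Add two's complement:
Two's complement of 0000110: invert → 1111001, add 1 → 1111010
  0010010
+ 1111010
---------
 10001100  (end carry out of the top bit = 1)
Discarding the end carry: 0001100
Decimal check:
  0010010 = 16 + 2 = 18
  0000110 = 4 + 2 = 6
  18 - 6 = 12, and 0001100 = 8 + 4 = 12 ✓



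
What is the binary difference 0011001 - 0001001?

Method 1 - Direct subtraction (column by column from the right: bit − bit − borrow-in; if negative, add 2 and borrow 1 from the next column):
borrow: 0000000
        0011001
-       0001001
---------------
        0010000

Method 2 - Add two's complement:
Two's complement of 0001001: invert → 1110110, add 1 → 1110111
  0011001
+ 1110111
---------
 10010000  (end carry out of the top bit = 1)
Discarding the end carry: 0010000
Decimal check:
  0011001 = 16 + 8 + 1 = 25
  0001001 = 8 + 1 = 9
  25 - 9 = 16, and 0010000 = 16 ✓



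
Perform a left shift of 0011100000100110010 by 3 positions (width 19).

Original: 0011100000100110010 (decimal 114994)
Shift left by 3 positions
Append 3 zeros on the right and drop the 3 high bits that overflow the 19-bit width
Result: 1100000100110010000 (decimal 395664)
Equivalent: 114994 << 3 = 114994 × 2^3 = 919952, truncated to 19 bits = 395664



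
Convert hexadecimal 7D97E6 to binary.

Convert each hex digit to 4 bits:
  7 = 0111
  D = 1101
  9 = 1001
  7 = 0111
  E = 1110
  6 = 0110
Concatenate: 011111011001011111100110



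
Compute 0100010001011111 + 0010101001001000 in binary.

Add column by column from the right: bit + bit + carry-in; write the sum mod 2, carry 1 when the sum is 2 or 3.
carry:  0000000010110000
        0100010001011111
+       0010101001001000
------------------------
       00110111010100111
(the carry out of the leftmost column, 0, becomes the leading bit)
Decimal check:
  0100010001011111 = 16384 + 1024 + 64 + 16 + 8 + 4 + 2 + 1 = 17503
  0010101001001000 = 8192 + 2048 + 512 + 64 + 8 = 10824
  17503 + 10824 = 28327, and 00110111010100111 = 16384 + 8192 + 2048 + 1024 + 512 + 128 + 32 + 4 + 2 + 1 = 28327 ✓



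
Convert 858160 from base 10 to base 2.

Using repeated division by 2:
858160 ÷ 2 = 429080 remainder 0
429080 ÷ 2 = 214540 remainder 0
214540 ÷ 2 = 107270 remainder 0
107270 ÷ 2 = 53635 remainder 0
53635 ÷ 2 = 26817 remainder 1
26817 ÷ 2 = 13408 remainder 1
13408 ÷ 2 = 6704 remainder 0
6704 ÷ 2 = 3352 remainder 0
3352 ÷ 2 = 1676 remainder 0
1676 ÷ 2 = 838 remainder 0
838 ÷ 2 = 419 remainder 0
419 ÷ 2 = 209 remainder 1
209 ÷ 2 = 104 remainder 1
104 ÷ 2 = 52 remainder 0
52 ÷ 2 = 26 remainder 0
26 ÷ 2 = 13 remainder 0
13 ÷ 2 = 6 remainder 1
6 ÷ 2 = 3 remainder 0
3 ÷ 2 = 1 remainder 1
1 ÷ 2 = 0 remainder 1
Reading remainders bottom to top: 11010001100000110000



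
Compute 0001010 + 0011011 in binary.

Add column by column from the right: bit + bit + carry-in; write the sum mod 2, carry 1 when the sum is 2 or 3.
carry:  0110100
        0001010
+       0011011
---------------
       00100101
(the carry out of the leftmost column, 0, becomes the leading bit)
Decimal check:
  0001010 = 8 + 2 = 10
  0011011 = 16 + 8 + 2 + 1 = 27
  10 + 27 = 37, and 00100101 = 32 + 4 + 1 = 37 ✓



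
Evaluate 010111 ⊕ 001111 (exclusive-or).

XOR: 1 when bits differ
  010111
^ 001111
--------
  011000
Decimal: 23 ^ 15 = 24



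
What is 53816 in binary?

Using repeated division by 2:
53816 ÷ 2 = 26908 remainder 0
26908 ÷ 2 = 13454 remainder 0
13454 ÷ 2 = 6727 remainder 0
6727 ÷ 2 = 3363 remainder 1
3363 ÷ 2 = 1681 remainder 1
1681 ÷ 2 = 840 remainder 1
840 ÷ 2 = 420 remainder 0
420 ÷ 2 = 210 remainder 0
210 ÷ 2 = 105 remainder 0
105 ÷ 2 = 52 remainder 1
52 ÷ 2 = 26 remainder 0
26 ÷ 2 = 13 remainder 0
13 ÷ 2 = 6 remainder 1
6 ÷ 2 = 3 remainder 0
3 ÷ 2 = 1 remainder 1
1 ÷ 2 = 0 remainder 1
Reading remainders bottom to top: 1101001000111000



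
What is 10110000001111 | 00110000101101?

OR: 1 when either bit is 1
  10110000001111
| 00110000101101
----------------
  10110000101111
Decimal: 11279 | 3117 = 11311



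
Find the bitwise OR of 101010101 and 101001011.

OR: 1 when either bit is 1
  101010101
| 101001011
-----------
  101011111
Decimal: 341 | 331 = 351



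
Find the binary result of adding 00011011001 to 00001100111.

Add column by column from the right: bit + bit + carry-in; write the sum mod 2, carry 1 when the sum is 2 or 3.
carry:  00111111110
        00011011001
+       00001100111
-------------------
       000101000000
(the carry out of the leftmost column, 0, becomes the leading bit)
Decimal check:
  00011011001 = 128 + 64 + 16 + 8 + 1 = 217
  00001100111 = 64 + 32 + 4 + 2 + 1 = 103
  217 + 103 = 320, and 000101000000 = 256 + 64 = 320 ✓



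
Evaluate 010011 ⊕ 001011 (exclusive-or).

XOR: 1 when bits differ
  010011
^ 001011
--------
  011000
Decimal: 19 ^ 11 = 24



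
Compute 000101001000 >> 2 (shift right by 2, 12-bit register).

Original: 000101001000 (decimal 328)
Shift right by 2 positions
Drop the 2 low bits; fill with zeros on the left
Result: 000001010010 (decimal 82)
Equivalent: 328 >> 2 = 328 ÷ 2^2 = 82



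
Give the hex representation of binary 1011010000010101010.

Group into 4-bit nibbles from right:
  0101 = 5
  1010 = A
  0000 = 0
  1010 = A
  1010 = A
Result: 5A0AA



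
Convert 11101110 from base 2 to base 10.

Sum of powers of 2 for each 1-bit:
2^1 + 2^2 + 2^3 + 2^5 + 2^6 + 2^7
= 2 + 4 + 8 + 32 + 64 + 128
= 238



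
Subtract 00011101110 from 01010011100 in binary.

Method 1 - Direct subtraction (column by column from the right: bit − bit − borrow-in; if negative, add 2 and borrow 1 from the next column):
borrow: 01111011100
        01010011100
-       00011101110
-------------------
        00110101110

Method 2 - Add two's complement:
Two's complement of 00011101110: invert → 11100010001, add 1 → 11100010010
  01010011100
+ 11100010010
-------------
 100110101110  (end carry out of the top bit = 1)
Discarding the end carry: 00110101110
Decimal check:
  01010011100 = 512 + 128 + 16 + 8 + 4 = 668
  00011101110 = 128 + 64 + 32 + 8 + 4 + 2 = 238
  668 - 238 = 430, and 00110101110 = 256 + 128 + 32 + 8 + 4 + 2 = 430 ✓



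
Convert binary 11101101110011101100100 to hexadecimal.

Group into 4-bit nibbles from right:
  0111 = 7
  0110 = 6
  1110 = E
  0111 = 7
  0110 = 6
  0100 = 4
Result: 76E764



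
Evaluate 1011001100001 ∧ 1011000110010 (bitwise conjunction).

AND: 1 only when both bits are 1
  1011001100001
& 1011000110010
---------------
  1011000100000
Decimal: 5729 & 5682 = 5664



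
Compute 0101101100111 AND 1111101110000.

AND: 1 only when both bits are 1
  0101101100111
& 1111101110000
---------------
  0101101100000
Decimal: 2919 & 8048 = 2912



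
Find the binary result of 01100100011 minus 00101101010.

Method 1 - Direct subtraction (column by column from the right: bit − bit − borrow-in; if negative, add 2 and borrow 1 from the next column):
borrow: 01111110000
        01100100011
-       00101101010
-------------------
        00110111001

Method 2 - Add two's complement:
Two's complement of 00101101010: invert → 11010010101, add 1 → 11010010110
  01100100011
+ 11010010110
-------------
 100110111001  (end carry out of the top bit = 1)
Discarding the end carry: 00110111001
Decimal check:
  01100100011 = 512 + 256 + 32 + 2 + 1 = 803
  00101101010 = 256 + 64 + 32 + 8 + 2 = 362
  803 - 362 = 441, and 00110111001 = 256 + 128 + 32 + 16 + 8 + 1 = 441 ✓



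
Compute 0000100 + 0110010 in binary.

Add column by column from the right: bit + bit + carry-in; write the sum mod 2, carry 1 when the sum is 2 or 3.
carry:  0000000
        0000100
+       0110010
---------------
       00110110
(the carry out of the leftmost column, 0, becomes the leading bit)
Decimal check:
  0000100 = 4
  0110010 = 32 + 16 + 2 = 50
  4 + 50 = 54, and 00110110 = 32 + 16 + 4 + 2 = 54 ✓



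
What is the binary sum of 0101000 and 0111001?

Add column by column from the right: bit + bit + carry-in; write the sum mod 2, carry 1 when the sum is 2 or 3.
carry:  1110000
        0101000
+       0111001
---------------
       01100001
(the carry out of the leftmost column, 0, becomes the leading bit)
Decimal check:
  0101000 = 32 + 8 = 40
  0111001 = 32 + 16 + 8 + 1 = 57
  40 + 57 = 97, and 01100001 = 64 + 32 + 1 = 97 ✓



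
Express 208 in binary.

Using repeated division by 2:
208 ÷ 2 = 104 remainder 0
104 ÷ 2 = 52 remainder 0
52 ÷ 2 = 26 remainder 0
26 ÷ 2 = 13 remainder 0
13 ÷ 2 = 6 remainder 1
6 ÷ 2 = 3 remainder 0
3 ÷ 2 = 1 remainder 1
1 ÷ 2 = 0 remainder 1
Reading remainders bottom to top: 11010000



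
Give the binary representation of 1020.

Using repeated division by 2:
1020 ÷ 2 = 510 remainder 0
510 ÷ 2 = 255 remainder 0
255 ÷ 2 = 127 remainder 1
127 ÷ 2 = 63 remainder 1
63 ÷ 2 = 31 remainder 1
31 ÷ 2 = 15 remainder 1
15 ÷ 2 = 7 remainder 1
7 ÷ 2 = 3 remainder 1
3 ÷ 2 = 1 remainder 1
1 ÷ 2 = 0 remainder 1
Reading remainders bottom to top: 1111111100



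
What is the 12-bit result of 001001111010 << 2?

Original: 001001111010 (decimal 634)
Shift left by 2 positions
Append 2 zeros on the right
Result: 100111101000 (decimal 2536)
Equivalent: 634 << 2 = 634 × 2^2 = 2536



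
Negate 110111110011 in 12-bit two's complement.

Original (sign bit 1, negative): 110111110011
Step 1 - Invert all bits: 001000001100
Step 2 - Add 1: 001000001101
Verification: 110111110011 + 001000001101 = 1000000000000; discarding the end carry (carry out of the top bit) leaves the 12-bit value 000000000000, as required for x + (-x)



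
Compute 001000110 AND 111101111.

AND: 1 only when both bits are 1
  001000110
& 111101111
-----------
  001000110
Decimal: 70 & 495 = 70



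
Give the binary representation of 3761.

Using repeated division by 2:
3761 ÷ 2 = 1880 remainder 1
1880 ÷ 2 = 940 remainder 0
940 ÷ 2 = 470 remainder 0
470 ÷ 2 = 235 remainder 0
235 ÷ 2 = 117 remainder 1
117 ÷ 2 = 58 remainder 1
58 ÷ 2 = 29 remainder 0
29 ÷ 2 = 14 remainder 1
14 ÷ 2 = 7 remainder 0
7 ÷ 2 = 3 remainder 1
3 ÷ 2 = 1 remainder 1
1 ÷ 2 = 0 remainder 1
Reading remainders bottom to top: 111010110001



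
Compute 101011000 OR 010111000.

OR: 1 when either bit is 1
  101011000
| 010111000
-----------
  111111000
Decimal: 344 | 184 = 504



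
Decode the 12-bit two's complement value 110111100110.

Binary: 110111100110
Sign bit: 1 (negative)
Invert: 001000011001
Add 1:  001000011010
Magnitude: 001000011010 = 512 + 16 + 8 + 2 = 538
Value: -538



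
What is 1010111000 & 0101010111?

AND: 1 only when both bits are 1
  1010111000
& 0101010111
------------
  0000010000
Decimal: 696 & 343 = 16



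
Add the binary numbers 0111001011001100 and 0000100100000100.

Add column by column from the right: bit + bit + carry-in; write the sum mod 2, carry 1 when the sum is 2 or 3.
carry:  0000000000011000
        0111001011001100
+       0000100100000100
------------------------
       00111101111010000
(the carry out of the leftmost column, 0, becomes the leading bit)
Decimal check:
  0111001011001100 = 16384 + 8192 + 4096 + 512 + 128 + 64 + 8 + 4 = 29388
  0000100100000100 = 2048 + 256 + 4 = 2308
  29388 + 2308 = 31696, and 00111101111010000 = 16384 + 8192 + 4096 + 2048 + 512 + 256 + 128 + 64 + 16 = 31696 ✓



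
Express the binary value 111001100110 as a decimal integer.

Sum of powers of 2 for each 1-bit:
2^1 + 2^2 + 2^5 + 2^6 + 2^9 + 2^10 + 2^11
= 2 + 4 + 32 + 64 + 512 + 1024 + 2048
= 3686



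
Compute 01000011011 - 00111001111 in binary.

Method 1 - Direct subtraction (column by column from the right: bit − bit − borrow-in; if negative, add 2 and borrow 1 from the next column):
borrow: 01110011000
        01000011011
-       00111001111
-------------------
        00001001100

Method 2 - Add two's complement:
Two's complement of 00111001111: invert → 11000110000, add 1 → 11000110001
  01000011011
+ 11000110001
-------------
 100001001100  (end carry out of the top bit = 1)
Discarding the end carry: 00001001100
Decimal check:
  01000011011 = 512 + 16 + 8 + 2 + 1 = 539
  00111001111 = 256 + 128 + 64 + 8 + 4 + 2 + 1 = 463
  539 - 463 = 76, and 00001001100 = 64 + 8 + 4 = 76 ✓



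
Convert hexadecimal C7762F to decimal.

Expand by place value (powers of 16):
Digit values: C = 12, F = 15
C7762F = 12 × 16^5 + 7 × 16^4 + 7 × 16^3 + 6 × 16^2 + 2 × 16^1 + 15 × 16^0
= 12 × 1048576 + 7 × 65536 + 7 × 4096 + 6 × 256 + 2 × 16 + 15 × 1
= 12582912 + 458752 + 28672 + 1536 + 32 + 15
= 13071919



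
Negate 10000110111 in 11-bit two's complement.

Original (sign bit 1, negative): 10000110111
Step 1 - Invert all bits: 01111001000
Step 2 - Add 1: 01111001001
Verification: 10000110111 + 01111001001 = 100000000000; discarding the end carry (carry out of the top bit) leaves the 11-bit value 00000000000, as required for x + (-x)



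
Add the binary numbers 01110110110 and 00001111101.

Add column by column from the right: bit + bit + carry-in; write the sum mod 2, carry 1 when the sum is 2 or 3.
carry:  11111111000
        01110110110
+       00001111101
-------------------
       010000110011
(the carry out of the leftmost column, 0, becomes the leading bit)
Decimal check:
  01110110110 = 512 + 256 + 128 + 32 + 16 + 4 + 2 = 950
  00001111101 = 64 + 32 + 16 + 8 + 4 + 1 = 125
  950 + 125 = 1075, and 010000110011 = 1024 + 32 + 16 + 2 + 1 = 1075 ✓



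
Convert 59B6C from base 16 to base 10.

Expand by place value (powers of 16):
Digit values: B = 11, C = 12
59B6C = 5 × 16^4 + 9 × 16^3 + 11 × 16^2 + 6 × 16^1 + 12 × 16^0
= 5 × 65536 + 9 × 4096 + 11 × 256 + 6 × 16 + 12 × 1
= 327680 + 36864 + 2816 + 96 + 12
= 367468



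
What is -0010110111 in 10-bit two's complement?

Original: 0010110111
Step 1 - Invert all bits: 1101001000
Step 2 - Add 1: 1101001001
Verification: 0010110111 + 1101001001 = 10000000000; discarding the end carry (carry out of the top bit) leaves the 10-bit value 0000000000, as required for x + (-x)



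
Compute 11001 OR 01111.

OR: 1 when either bit is 1
  11001
| 01111
-------
  11111
Decimal: 25 | 15 = 31



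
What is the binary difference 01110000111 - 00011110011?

Method 1 - Direct subtraction (column by column from the right: bit − bit − borrow-in; if negative, add 2 and borrow 1 from the next column):
borrow: 00111100000
        01110000111
-       00011110011
-------------------
        01010010100

Method 2 - Add two's complement:
Two's complement of 00011110011: invert → 11100001100, add 1 → 11100001101
  01110000111
+ 11100001101
-------------
 101010010100  (end carry out of the top bit = 1)
Discarding the end carry: 01010010100
Decimal check:
  01110000111 = 512 + 256 + 128 + 4 + 2 + 1 = 903
  00011110011 = 128 + 64 + 32 + 16 + 2 + 1 = 243
  903 - 243 = 660, and 01010010100 = 512 + 128 + 16 + 4 = 660 ✓



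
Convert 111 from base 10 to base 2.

Using repeated division by 2:
111 ÷ 2 = 55 remainder 1
55 ÷ 2 = 27 remainder 1
27 ÷ 2 = 13 remainder 1
13 ÷ 2 = 6 remainder 1
6 ÷ 2 = 3 remainder 0
3 ÷ 2 = 1 remainder 1
1 ÷ 2 = 0 remainder 1
Reading remainders bottom to top: 1101111



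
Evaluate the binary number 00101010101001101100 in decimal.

Sum of powers of 2 for each 1-bit:
2^2 + 2^3 + 2^5 + 2^6 + 2^9 + 2^11 + 2^13 + 2^15 + 2^17
= 4 + 8 + 32 + 64 + 512 + 2048 + 8192 + 32768 + 131072
= 174700



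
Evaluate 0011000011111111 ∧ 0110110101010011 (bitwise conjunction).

AND: 1 only when both bits are 1
  0011000011111111
& 0110110101010011
------------------
  0010000001010011
Decimal: 12543 & 27987 = 8275

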